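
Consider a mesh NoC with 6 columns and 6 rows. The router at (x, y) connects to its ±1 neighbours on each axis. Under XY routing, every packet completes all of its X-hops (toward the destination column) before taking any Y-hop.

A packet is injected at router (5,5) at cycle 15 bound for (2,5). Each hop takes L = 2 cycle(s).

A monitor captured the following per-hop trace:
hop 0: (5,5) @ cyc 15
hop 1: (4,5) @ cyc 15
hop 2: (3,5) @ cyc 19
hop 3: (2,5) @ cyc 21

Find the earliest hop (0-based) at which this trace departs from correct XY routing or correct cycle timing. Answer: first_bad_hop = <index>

first_bad_hop = 1

hop 1: step (-1,+0), +0 cyc — BAD: Δcyc=0≠L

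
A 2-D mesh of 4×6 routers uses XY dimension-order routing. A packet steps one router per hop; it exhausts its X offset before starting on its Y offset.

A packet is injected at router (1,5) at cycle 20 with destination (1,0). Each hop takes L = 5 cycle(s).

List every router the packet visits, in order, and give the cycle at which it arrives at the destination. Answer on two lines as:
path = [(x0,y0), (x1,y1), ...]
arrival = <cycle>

  0. router=(1,5) cycle=20 (inject)
  1. router=(1,4) cycle=25 dir=S
  2. router=(1,3) cycle=30 dir=S
  3. router=(1,2) cycle=35 dir=S
  4. router=(1,1) cycle=40 dir=S
  5. router=(1,0) cycle=45 dir=S

path = [(1,5), (1,4), (1,3), (1,2), (1,1), (1,0)]
arrival = 45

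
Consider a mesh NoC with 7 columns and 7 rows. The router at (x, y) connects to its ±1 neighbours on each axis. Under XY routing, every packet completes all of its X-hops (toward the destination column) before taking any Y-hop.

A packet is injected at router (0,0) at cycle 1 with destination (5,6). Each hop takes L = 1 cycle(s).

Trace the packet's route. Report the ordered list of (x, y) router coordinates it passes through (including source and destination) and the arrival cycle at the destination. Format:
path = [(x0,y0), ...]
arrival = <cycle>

t=1: at (0,0)
t=2: at (1,0) after E
t=3: at (2,0) after E
t=4: at (3,0) after E
t=5: at (4,0) after E
t=6: at (5,0) after E
t=7: at (5,1) after N
t=8: at (5,2) after N
t=9: at (5,3) after N
t=10: at (5,4) after N
t=11: at (5,5) after N
t=12: at (5,6) after N

path = [(0,0), (1,0), (2,0), (3,0), (4,0), (5,0), (5,1), (5,2), (5,3), (5,4), (5,5), (5,6)]
arrival = 12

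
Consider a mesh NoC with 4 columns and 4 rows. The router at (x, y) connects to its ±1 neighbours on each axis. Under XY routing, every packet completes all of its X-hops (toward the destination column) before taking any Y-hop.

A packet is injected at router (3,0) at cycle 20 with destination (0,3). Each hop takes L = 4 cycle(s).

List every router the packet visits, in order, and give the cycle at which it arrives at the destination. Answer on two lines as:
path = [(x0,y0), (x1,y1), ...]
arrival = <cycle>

hop 0: (3,0) @ cyc 20
hop 1: (2,0) @ cyc 24  [W]
hop 2: (1,0) @ cyc 28  [W]
hop 3: (0,0) @ cyc 32  [W]
hop 4: (0,1) @ cyc 36  [N]
hop 5: (0,2) @ cyc 40  [N]
hop 6: (0,3) @ cyc 44  [N]

path = [(3,0), (2,0), (1,0), (0,0), (0,1), (0,2), (0,3)]
arrival = 44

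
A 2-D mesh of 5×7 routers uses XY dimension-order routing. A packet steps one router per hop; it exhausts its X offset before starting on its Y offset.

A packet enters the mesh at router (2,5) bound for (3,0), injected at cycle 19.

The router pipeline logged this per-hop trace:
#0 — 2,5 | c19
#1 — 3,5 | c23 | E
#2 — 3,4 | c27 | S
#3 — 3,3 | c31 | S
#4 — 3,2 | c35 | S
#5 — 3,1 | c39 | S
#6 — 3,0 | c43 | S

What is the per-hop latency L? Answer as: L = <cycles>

L = 4

Between hops 0 and 1 the cycle counter advances 23 − 19 = 4.
That increment is L by definition: L = 4.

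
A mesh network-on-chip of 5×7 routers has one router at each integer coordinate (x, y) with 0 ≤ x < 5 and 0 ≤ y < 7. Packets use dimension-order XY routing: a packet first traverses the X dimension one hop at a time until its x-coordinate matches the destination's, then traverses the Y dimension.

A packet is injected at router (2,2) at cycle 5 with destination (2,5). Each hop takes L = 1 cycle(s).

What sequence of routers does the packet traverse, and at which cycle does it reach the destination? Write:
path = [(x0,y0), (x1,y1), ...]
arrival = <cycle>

#0 — 2,2 | c5
#1 — 2,3 | c6 | N
#2 — 2,4 | c7 | N
#3 — 2,5 | c8 | N

path = [(2,2), (2,3), (2,4), (2,5)]
arrival = 8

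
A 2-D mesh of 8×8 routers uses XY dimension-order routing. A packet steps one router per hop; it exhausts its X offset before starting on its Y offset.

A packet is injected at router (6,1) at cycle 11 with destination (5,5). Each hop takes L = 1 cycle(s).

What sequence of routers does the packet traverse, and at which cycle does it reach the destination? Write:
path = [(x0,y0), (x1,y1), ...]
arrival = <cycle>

path = [(6,1), (5,1), (5,2), (5,3), (5,4), (5,5)]
arrival = 16

#0 — 6,1 | c11
#1 — 5,1 | c12 | W
#2 — 5,2 | c13 | N
#3 — 5,3 | c14 | N
#4 — 5,4 | c15 | N
#5 — 5,5 | c16 | N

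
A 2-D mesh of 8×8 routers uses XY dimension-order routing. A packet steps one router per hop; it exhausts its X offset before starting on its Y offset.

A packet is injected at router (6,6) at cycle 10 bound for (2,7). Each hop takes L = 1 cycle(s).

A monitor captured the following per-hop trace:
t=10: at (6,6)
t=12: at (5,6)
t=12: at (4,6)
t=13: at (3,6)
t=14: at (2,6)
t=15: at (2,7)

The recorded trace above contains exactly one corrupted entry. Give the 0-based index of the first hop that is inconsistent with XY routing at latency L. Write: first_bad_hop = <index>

  1: Δx=-1 Δy=+0 Δt=2 [BAD: Δcyc=2≠L]

first_bad_hop = 1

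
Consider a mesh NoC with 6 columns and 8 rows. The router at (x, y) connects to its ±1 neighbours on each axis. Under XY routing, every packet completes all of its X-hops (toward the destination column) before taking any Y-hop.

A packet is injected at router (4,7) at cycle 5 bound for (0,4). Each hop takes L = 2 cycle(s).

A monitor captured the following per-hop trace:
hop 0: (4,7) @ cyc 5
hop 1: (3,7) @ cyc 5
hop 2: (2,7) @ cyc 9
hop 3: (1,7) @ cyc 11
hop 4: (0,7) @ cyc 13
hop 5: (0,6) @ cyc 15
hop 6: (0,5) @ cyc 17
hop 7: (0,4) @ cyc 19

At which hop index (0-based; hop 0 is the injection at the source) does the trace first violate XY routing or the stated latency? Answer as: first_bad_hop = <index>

hop 1: step (-1,+0), +0 cyc — BAD: Δcyc=0≠L

first_bad_hop = 1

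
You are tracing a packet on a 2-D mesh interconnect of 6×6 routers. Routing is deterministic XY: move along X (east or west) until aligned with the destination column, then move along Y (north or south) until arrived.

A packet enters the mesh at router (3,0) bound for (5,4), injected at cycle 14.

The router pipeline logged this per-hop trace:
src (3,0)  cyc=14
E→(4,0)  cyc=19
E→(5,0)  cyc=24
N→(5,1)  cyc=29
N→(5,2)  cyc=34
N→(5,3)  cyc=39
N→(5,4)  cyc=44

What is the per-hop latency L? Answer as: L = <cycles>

cyc[1] − cyc[0] = 19 − 14 = 5.
Per-hop latency L = Δcyc = 5.

L = 5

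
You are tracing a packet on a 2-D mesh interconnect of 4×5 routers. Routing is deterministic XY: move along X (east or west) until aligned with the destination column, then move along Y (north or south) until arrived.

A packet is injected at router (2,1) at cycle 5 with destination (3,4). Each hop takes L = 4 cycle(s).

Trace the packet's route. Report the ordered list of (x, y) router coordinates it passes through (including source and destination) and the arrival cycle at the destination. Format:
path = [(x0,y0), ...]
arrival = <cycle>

src (2,1)  cyc=5
E→(3,1)  cyc=9
N→(3,2)  cyc=13
N→(3,3)  cyc=17
N→(3,4)  cyc=21

path = [(2,1), (3,1), (3,2), (3,3), (3,4)]
arrival = 21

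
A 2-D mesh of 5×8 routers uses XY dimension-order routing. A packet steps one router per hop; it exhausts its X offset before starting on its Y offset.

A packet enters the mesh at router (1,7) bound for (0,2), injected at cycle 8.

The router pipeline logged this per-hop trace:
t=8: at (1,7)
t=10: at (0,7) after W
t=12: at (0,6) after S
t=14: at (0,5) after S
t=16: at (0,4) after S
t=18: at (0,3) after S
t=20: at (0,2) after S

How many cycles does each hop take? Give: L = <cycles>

L = 2

Between hops 0 and 1 the cycle counter advances 10 − 8 = 2.
Per-hop latency L = Δcyc = 2.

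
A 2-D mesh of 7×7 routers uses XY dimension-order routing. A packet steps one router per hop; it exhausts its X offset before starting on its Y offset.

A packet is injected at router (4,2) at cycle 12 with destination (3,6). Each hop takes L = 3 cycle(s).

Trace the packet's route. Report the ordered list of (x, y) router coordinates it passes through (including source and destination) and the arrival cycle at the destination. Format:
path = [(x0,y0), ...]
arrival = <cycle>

path = [(4,2), (3,2), (3,3), (3,4), (3,5), (3,6)]
arrival = 27

t=12: at (4,2)
t=15: at (3,2) after W
t=18: at (3,3) after N
t=21: at (3,4) after N
t=24: at (3,5) after N
t=27: at (3,6) after N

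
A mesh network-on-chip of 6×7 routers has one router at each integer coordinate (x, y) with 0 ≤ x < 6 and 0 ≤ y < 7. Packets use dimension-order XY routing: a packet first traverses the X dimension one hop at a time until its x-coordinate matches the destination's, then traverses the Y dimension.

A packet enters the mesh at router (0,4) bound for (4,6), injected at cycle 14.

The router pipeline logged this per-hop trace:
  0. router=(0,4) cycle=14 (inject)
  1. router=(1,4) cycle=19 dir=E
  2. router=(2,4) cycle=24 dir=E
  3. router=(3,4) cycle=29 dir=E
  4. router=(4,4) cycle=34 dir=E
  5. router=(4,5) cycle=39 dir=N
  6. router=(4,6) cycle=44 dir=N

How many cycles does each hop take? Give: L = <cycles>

L = 5

cyc[1] − cyc[0] = 19 − 14 = 5.
That increment is L by definition: L = 5.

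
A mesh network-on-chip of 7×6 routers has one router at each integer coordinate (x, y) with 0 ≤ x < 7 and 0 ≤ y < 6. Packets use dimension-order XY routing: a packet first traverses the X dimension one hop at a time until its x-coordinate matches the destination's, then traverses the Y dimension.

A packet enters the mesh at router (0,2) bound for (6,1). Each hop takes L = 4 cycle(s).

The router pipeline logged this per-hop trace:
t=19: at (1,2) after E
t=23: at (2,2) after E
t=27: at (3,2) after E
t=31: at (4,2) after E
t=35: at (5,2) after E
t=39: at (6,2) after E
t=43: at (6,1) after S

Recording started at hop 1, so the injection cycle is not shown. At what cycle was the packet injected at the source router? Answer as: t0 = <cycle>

The first recorded entry is hop 1 at cycle 19.
t0 = cyc[1] − L = 19 − 4 = 15.

t0 = 15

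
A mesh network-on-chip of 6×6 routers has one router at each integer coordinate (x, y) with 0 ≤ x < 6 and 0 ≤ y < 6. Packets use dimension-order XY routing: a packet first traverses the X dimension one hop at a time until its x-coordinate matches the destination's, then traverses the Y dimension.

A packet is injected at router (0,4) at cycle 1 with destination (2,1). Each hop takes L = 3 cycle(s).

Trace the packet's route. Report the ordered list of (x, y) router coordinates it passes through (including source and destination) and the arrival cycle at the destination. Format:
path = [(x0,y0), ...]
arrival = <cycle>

path = [(0,4), (1,4), (2,4), (2,3), (2,2), (2,1)]
arrival = 16

  0. router=(0,4) cycle=1 (inject)
  1. router=(1,4) cycle=4 dir=E
  2. router=(2,4) cycle=7 dir=E
  3. router=(2,3) cycle=10 dir=S
  4. router=(2,2) cycle=13 dir=S
  5. router=(2,1) cycle=16 dir=S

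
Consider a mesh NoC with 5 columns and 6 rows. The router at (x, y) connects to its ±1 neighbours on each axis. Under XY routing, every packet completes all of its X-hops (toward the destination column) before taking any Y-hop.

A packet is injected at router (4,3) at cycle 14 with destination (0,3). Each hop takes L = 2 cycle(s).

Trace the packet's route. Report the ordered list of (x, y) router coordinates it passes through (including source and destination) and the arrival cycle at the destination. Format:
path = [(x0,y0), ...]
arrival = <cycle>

path = [(4,3), (3,3), (2,3), (1,3), (0,3)]
arrival = 22

  0. router=(4,3) cycle=14 (inject)
  1. router=(3,3) cycle=16 dir=W
  2. router=(2,3) cycle=18 dir=W
  3. router=(1,3) cycle=20 dir=W
  4. router=(0,3) cycle=22 dir=W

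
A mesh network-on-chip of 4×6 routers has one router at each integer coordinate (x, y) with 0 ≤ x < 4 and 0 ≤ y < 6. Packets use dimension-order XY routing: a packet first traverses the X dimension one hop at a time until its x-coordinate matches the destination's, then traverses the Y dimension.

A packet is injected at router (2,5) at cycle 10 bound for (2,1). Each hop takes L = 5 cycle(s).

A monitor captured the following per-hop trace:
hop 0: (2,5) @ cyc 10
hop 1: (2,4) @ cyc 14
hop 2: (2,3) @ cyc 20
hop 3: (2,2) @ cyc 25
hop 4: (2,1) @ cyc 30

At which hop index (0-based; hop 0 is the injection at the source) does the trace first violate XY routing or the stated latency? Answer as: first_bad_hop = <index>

first_bad_hop = 1

hop 1: step (+0,-1), +4 cyc — BAD: Δcyc=4≠L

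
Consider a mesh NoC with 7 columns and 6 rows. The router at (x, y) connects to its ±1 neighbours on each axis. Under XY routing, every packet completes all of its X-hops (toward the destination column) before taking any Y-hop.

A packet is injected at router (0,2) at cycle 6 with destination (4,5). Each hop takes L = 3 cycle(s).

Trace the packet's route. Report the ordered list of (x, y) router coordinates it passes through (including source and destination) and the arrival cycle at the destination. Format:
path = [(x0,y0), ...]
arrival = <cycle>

src (0,2)  cyc=6
E→(1,2)  cyc=9
E→(2,2)  cyc=12
E→(3,2)  cyc=15
E→(4,2)  cyc=18
N→(4,3)  cyc=21
N→(4,4)  cyc=24
N→(4,5)  cyc=27

path = [(0,2), (1,2), (2,2), (3,2), (4,2), (4,3), (4,4), (4,5)]
arrival = 27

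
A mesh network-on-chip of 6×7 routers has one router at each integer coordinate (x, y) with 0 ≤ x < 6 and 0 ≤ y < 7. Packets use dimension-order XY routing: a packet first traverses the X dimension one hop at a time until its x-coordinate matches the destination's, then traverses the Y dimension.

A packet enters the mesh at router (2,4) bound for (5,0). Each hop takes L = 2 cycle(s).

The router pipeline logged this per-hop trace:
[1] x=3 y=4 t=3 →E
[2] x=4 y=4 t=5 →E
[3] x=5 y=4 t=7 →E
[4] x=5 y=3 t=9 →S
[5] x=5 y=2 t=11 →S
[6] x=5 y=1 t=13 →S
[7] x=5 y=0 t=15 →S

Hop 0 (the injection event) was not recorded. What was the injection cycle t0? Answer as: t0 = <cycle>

Hop 1 reached at cycle 3; hop k is at t0 + k·L.
Subtract one hop: t0 = 3 − 2 = 1.

t0 = 1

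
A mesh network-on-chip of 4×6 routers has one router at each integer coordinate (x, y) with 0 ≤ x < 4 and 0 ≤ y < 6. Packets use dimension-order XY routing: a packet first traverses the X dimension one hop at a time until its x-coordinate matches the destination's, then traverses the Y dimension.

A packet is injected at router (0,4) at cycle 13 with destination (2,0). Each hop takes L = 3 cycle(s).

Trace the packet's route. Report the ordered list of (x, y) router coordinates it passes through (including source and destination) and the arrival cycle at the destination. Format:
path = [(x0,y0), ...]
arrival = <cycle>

  0. router=(0,4) cycle=13 (inject)
  1. router=(1,4) cycle=16 dir=E
  2. router=(2,4) cycle=19 dir=E
  3. router=(2,3) cycle=22 dir=S
  4. router=(2,2) cycle=25 dir=S
  5. router=(2,1) cycle=28 dir=S
  6. router=(2,0) cycle=31 dir=S

path = [(0,4), (1,4), (2,4), (2,3), (2,2), (2,1), (2,0)]
arrival = 31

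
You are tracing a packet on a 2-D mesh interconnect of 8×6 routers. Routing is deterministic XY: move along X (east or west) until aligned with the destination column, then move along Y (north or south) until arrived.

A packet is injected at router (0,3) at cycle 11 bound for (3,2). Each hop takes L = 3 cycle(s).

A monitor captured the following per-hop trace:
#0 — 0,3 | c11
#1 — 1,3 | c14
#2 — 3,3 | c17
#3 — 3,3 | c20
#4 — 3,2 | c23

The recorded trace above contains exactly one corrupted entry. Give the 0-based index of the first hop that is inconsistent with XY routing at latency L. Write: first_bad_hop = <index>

[1] (+1,+0) / 3c ⇒ ok
[2] (+2,+0) / 3c ⇒ BAD: non-unit step

first_bad_hop = 2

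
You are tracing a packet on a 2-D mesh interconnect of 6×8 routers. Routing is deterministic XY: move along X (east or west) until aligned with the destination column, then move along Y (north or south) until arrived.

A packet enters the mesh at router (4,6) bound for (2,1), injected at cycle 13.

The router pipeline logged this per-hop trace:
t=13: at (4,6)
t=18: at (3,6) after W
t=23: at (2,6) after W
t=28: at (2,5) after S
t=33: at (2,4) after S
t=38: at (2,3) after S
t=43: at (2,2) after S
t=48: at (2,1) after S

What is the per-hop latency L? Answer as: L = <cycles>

Between hops 0 and 1 the cycle counter advances 18 − 13 = 5.
That increment is L by definition: L = 5.

L = 5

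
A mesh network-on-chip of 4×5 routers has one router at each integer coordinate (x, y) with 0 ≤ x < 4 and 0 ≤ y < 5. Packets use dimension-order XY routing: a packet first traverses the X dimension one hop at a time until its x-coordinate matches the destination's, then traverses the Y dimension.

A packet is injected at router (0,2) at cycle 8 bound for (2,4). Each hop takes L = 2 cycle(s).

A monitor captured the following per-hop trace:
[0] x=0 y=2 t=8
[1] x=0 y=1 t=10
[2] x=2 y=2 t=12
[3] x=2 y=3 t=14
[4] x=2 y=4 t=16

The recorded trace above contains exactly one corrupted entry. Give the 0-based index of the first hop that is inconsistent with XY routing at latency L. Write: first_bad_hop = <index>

  1: Δx=+0 Δy=-1 Δt=2 [BAD: Y-move but x=0≠2]

first_bad_hop = 1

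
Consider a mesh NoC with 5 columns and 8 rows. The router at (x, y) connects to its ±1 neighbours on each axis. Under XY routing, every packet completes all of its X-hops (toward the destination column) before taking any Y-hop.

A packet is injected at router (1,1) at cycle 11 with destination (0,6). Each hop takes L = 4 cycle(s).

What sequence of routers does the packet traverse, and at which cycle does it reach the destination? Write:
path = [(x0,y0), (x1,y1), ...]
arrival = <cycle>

path = [(1,1), (0,1), (0,2), (0,3), (0,4), (0,5), (0,6)]
arrival = 35

t=11: at (1,1)
t=15: at (0,1) after W
t=19: at (0,2) after N
t=23: at (0,3) after N
t=27: at (0,4) after N
t=31: at (0,5) after N
t=35: at (0,6) after N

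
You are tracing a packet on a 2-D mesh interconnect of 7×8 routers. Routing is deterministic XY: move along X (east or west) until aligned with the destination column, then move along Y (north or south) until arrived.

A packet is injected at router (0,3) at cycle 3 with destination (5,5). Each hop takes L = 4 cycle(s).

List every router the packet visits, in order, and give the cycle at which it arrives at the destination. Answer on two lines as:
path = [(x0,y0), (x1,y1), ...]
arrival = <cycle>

[0] x=0 y=3 t=3
[1] x=1 y=3 t=7 →E
[2] x=2 y=3 t=11 →E
[3] x=3 y=3 t=15 →E
[4] x=4 y=3 t=19 →E
[5] x=5 y=3 t=23 →E
[6] x=5 y=4 t=27 →N
[7] x=5 y=5 t=31 →N

path = [(0,3), (1,3), (2,3), (3,3), (4,3), (5,3), (5,4), (5,5)]
arrival = 31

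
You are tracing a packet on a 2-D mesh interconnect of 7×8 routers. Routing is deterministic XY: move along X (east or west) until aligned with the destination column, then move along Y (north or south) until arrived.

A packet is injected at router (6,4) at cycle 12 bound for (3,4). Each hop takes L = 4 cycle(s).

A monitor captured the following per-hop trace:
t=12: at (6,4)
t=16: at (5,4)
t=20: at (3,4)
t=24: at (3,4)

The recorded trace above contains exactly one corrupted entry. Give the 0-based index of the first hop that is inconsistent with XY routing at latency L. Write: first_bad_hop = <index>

check 1→ d=(-1,0) cyc+4: ok
check 2→ d=(-2,0) cyc+4: BAD: non-unit step

first_bad_hop = 2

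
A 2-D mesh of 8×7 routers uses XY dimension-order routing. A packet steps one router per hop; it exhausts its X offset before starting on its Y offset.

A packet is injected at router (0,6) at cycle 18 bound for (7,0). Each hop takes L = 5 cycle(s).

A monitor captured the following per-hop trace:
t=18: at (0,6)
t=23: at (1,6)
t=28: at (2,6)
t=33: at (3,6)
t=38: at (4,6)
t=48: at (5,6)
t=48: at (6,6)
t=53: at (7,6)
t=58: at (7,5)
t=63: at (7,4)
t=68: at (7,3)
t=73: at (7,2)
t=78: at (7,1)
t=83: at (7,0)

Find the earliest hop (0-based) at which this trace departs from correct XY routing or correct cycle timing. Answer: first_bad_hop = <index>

check 1→ d=(1,0) cyc+5: ok
check 2→ d=(1,0) cyc+5: ok
check 3→ d=(1,0) cyc+5: ok
check 4→ d=(1,0) cyc+5: ok
check 5→ d=(1,0) cyc+10: BAD: Δcyc=10≠L

first_bad_hop = 5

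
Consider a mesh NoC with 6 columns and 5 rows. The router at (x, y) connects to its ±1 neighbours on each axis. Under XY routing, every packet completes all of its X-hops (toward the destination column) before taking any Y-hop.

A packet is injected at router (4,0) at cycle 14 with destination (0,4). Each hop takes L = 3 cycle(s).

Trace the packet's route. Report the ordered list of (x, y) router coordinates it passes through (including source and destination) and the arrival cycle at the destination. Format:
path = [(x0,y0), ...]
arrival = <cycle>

  0. router=(4,0) cycle=14 (inject)
  1. router=(3,0) cycle=17 dir=W
  2. router=(2,0) cycle=20 dir=W
  3. router=(1,0) cycle=23 dir=W
  4. router=(0,0) cycle=26 dir=W
  5. router=(0,1) cycle=29 dir=N
  6. router=(0,2) cycle=32 dir=N
  7. router=(0,3) cycle=35 dir=N
  8. router=(0,4) cycle=38 dir=N

path = [(4,0), (3,0), (2,0), (1,0), (0,0), (0,1), (0,2), (0,3), (0,4)]
arrival = 38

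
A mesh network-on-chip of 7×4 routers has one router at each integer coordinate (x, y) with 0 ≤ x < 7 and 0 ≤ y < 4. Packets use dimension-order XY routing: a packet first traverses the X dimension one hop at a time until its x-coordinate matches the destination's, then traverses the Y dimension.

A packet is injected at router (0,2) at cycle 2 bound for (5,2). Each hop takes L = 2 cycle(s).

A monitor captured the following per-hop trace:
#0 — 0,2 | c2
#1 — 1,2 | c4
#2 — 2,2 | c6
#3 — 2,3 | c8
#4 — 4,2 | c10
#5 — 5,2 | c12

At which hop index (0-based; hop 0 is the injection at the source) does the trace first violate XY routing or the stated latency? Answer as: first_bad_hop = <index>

first_bad_hop = 3

[1] (+1,+0) / 2c ⇒ ok
[2] (+1,+0) / 2c ⇒ ok
[3] (+0,+1) / 2c ⇒ BAD: Y-move but x=2≠5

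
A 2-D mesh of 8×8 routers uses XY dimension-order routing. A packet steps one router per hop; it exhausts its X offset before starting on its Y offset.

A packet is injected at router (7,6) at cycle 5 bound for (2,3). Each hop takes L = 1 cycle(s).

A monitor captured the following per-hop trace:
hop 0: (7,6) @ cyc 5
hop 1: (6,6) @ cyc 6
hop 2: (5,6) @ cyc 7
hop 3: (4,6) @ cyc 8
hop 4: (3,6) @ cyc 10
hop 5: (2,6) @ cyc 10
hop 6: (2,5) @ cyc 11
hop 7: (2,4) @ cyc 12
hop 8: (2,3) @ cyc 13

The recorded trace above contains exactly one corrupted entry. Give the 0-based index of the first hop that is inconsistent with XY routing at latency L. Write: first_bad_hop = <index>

first_bad_hop = 4

[1] (-1,+0) / 1c ⇒ ok
[2] (-1,+0) / 1c ⇒ ok
[3] (-1,+0) / 1c ⇒ ok
[4] (-1,+0) / 2c ⇒ BAD: Δcyc=2≠L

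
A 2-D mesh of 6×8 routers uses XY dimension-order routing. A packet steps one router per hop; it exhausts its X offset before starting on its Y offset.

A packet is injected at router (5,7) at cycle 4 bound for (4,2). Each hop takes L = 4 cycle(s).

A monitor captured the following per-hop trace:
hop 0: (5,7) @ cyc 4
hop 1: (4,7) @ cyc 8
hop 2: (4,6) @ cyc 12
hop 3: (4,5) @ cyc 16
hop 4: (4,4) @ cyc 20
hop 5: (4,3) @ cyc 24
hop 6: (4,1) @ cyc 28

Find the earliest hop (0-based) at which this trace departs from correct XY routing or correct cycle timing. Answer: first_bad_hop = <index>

hop 1: step (-1,+0), +4 cyc — ok
hop 2: step (+0,-1), +4 cyc — ok
hop 3: step (+0,-1), +4 cyc — ok
hop 4: step (+0,-1), +4 cyc — ok
hop 5: step (+0,-1), +4 cyc — ok
hop 6: step (+0,-2), +4 cyc — BAD: non-unit step

first_bad_hop = 6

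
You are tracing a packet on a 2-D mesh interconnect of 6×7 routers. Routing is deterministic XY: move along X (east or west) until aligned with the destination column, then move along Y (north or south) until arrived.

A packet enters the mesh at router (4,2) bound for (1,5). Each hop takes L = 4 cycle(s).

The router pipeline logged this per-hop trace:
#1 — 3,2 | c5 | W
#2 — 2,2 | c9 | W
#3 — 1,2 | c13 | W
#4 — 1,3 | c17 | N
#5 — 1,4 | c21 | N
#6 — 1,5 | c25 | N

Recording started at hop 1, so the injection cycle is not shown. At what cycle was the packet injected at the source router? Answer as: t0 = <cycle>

Hop 1 reached at cycle 5; hop k is at t0 + k·L.
t0 = cyc[1] − L = 5 − 4 = 1.

t0 = 1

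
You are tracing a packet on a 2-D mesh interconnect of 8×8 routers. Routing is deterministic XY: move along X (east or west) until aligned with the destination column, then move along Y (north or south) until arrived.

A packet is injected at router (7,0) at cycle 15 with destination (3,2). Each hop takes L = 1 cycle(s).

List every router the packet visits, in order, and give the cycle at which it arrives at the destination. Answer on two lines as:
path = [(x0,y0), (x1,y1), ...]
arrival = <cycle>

path = [(7,0), (6,0), (5,0), (4,0), (3,0), (3,1), (3,2)]
arrival = 21

  0. router=(7,0) cycle=15 (inject)
  1. router=(6,0) cycle=16 dir=W
  2. router=(5,0) cycle=17 dir=W
  3. router=(4,0) cycle=18 dir=W
  4. router=(3,0) cycle=19 dir=W
  5. router=(3,1) cycle=20 dir=N
  6. router=(3,2) cycle=21 dir=N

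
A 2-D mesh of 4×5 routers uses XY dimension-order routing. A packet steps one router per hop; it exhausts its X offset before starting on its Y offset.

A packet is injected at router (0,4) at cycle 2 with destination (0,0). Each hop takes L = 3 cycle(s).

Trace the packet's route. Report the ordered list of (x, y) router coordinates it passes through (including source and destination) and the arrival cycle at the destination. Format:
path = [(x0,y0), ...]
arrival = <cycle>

path = [(0,4), (0,3), (0,2), (0,1), (0,0)]
arrival = 14

t=2: at (0,4)
t=5: at (0,3) after S
t=8: at (0,2) after S
t=11: at (0,1) after S
t=14: at (0,0) after S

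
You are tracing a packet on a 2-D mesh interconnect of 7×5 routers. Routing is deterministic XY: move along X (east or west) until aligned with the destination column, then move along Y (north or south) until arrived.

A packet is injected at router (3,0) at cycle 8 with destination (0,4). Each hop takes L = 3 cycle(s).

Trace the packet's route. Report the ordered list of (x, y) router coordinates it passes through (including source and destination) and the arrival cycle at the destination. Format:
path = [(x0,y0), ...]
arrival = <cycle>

path = [(3,0), (2,0), (1,0), (0,0), (0,1), (0,2), (0,3), (0,4)]
arrival = 29

#0 — 3,0 | c8
#1 — 2,0 | c11 | W
#2 — 1,0 | c14 | W
#3 — 0,0 | c17 | W
#4 — 0,1 | c20 | N
#5 — 0,2 | c23 | N
#6 — 0,3 | c26 | N
#7 — 0,4 | c29 | N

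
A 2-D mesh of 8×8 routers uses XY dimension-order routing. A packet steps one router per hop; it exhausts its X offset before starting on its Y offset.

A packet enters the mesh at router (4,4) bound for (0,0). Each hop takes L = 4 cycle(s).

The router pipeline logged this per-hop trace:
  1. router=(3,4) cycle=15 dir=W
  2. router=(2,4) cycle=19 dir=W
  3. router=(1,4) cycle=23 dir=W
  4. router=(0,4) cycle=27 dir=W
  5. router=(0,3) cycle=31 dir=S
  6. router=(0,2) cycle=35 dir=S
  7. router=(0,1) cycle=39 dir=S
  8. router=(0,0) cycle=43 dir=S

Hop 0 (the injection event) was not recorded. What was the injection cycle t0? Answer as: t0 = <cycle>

Hop 1 reached at cycle 15; hop k is at t0 + k·L.
Subtract one hop: t0 = 15 − 4 = 11.

t0 = 11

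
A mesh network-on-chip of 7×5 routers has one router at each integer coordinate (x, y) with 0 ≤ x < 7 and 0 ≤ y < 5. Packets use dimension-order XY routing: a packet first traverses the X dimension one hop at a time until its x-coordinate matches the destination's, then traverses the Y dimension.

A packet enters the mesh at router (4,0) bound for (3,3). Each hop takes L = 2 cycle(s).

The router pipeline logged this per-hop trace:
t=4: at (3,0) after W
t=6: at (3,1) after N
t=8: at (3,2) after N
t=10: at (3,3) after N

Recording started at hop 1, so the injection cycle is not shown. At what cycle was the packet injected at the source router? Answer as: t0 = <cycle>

t0 = 2

cyc[1] = 4 and cyc[k] = t0 + k·L for every k.
Therefore t0 = 4 − L = 2.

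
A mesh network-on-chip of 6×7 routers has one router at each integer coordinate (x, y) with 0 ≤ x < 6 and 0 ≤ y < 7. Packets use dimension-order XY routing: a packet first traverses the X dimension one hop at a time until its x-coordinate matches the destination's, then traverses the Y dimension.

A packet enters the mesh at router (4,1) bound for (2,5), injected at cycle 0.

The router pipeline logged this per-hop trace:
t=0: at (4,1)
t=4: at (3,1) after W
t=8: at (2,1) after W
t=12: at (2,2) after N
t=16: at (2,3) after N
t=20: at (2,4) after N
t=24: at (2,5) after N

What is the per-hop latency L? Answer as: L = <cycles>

L = 4

Δcyc across hop 0→1: 4 − 0 = 4.
One hop costs L cycles, so L = 4.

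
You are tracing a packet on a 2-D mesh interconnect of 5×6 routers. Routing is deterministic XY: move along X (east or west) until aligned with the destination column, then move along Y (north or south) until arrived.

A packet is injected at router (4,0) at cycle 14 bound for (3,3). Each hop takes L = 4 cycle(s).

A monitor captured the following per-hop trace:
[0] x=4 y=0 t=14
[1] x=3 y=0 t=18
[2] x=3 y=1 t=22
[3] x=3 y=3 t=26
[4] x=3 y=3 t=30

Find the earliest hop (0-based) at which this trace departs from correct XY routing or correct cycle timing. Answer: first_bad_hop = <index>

first_bad_hop = 3

[1] (-1,+0) / 4c ⇒ ok
[2] (+0,+1) / 4c ⇒ ok
[3] (+0,+2) / 4c ⇒ BAD: non-unit step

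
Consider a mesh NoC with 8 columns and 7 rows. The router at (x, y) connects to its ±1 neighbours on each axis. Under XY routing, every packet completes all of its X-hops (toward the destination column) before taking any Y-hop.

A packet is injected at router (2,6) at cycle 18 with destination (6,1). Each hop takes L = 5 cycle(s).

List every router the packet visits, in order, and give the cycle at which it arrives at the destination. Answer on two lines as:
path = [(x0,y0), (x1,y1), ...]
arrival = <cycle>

#0 — 2,6 | c18
#1 — 3,6 | c23 | E
#2 — 4,6 | c28 | E
#3 — 5,6 | c33 | E
#4 — 6,6 | c38 | E
#5 — 6,5 | c43 | S
#6 — 6,4 | c48 | S
#7 — 6,3 | c53 | S
#8 — 6,2 | c58 | S
#9 — 6,1 | c63 | S

path = [(2,6), (3,6), (4,6), (5,6), (6,6), (6,5), (6,4), (6,3), (6,2), (6,1)]
arrival = 63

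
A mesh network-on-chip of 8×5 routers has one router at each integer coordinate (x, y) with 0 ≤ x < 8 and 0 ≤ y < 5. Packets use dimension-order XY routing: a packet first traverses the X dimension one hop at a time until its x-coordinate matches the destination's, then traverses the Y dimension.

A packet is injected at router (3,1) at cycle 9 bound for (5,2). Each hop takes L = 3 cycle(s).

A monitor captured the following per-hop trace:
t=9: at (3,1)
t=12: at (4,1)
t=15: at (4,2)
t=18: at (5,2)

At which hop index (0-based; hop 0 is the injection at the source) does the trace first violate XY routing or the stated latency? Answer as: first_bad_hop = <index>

first_bad_hop = 2

[1] (+1,+0) / 3c ⇒ ok
[2] (+0,+1) / 3c ⇒ BAD: Y-move but x=4≠5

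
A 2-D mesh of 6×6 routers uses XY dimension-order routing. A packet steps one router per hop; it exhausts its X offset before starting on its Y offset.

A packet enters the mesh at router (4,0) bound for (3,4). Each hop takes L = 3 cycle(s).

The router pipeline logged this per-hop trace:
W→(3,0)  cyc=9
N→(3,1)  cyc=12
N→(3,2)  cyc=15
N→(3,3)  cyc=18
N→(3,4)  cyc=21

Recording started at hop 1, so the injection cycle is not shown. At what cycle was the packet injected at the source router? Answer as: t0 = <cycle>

cyc[1] = 9 and cyc[k] = t0 + k·L for every k.
Therefore t0 = 9 − L = 6.

t0 = 6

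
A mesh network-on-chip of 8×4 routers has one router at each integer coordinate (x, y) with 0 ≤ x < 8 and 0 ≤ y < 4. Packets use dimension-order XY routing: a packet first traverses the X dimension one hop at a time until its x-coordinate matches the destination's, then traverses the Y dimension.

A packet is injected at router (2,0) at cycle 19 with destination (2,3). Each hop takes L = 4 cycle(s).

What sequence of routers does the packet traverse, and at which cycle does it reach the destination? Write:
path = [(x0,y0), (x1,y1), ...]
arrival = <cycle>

path = [(2,0), (2,1), (2,2), (2,3)]
arrival = 31

src (2,0)  cyc=19
N→(2,1)  cyc=23
N→(2,2)  cyc=27
N→(2,3)  cyc=31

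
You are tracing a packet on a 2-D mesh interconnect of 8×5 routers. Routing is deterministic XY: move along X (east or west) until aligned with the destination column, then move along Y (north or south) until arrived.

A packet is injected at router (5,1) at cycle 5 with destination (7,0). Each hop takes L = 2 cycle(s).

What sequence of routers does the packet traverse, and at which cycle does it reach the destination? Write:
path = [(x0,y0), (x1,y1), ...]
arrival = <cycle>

path = [(5,1), (6,1), (7,1), (7,0)]
arrival = 11

hop 0: (5,1) @ cyc 5
hop 1: (6,1) @ cyc 7  [E]
hop 2: (7,1) @ cyc 9  [E]
hop 3: (7,0) @ cyc 11  [S]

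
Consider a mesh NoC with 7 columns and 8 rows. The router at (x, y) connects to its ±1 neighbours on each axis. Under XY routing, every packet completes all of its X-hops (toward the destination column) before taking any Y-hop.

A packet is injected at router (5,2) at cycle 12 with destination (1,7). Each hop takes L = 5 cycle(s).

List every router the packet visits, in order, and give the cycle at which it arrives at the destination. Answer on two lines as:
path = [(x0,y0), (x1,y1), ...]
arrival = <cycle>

path = [(5,2), (4,2), (3,2), (2,2), (1,2), (1,3), (1,4), (1,5), (1,6), (1,7)]
arrival = 57

#0 — 5,2 | c12
#1 — 4,2 | c17 | W
#2 — 3,2 | c22 | W
#3 — 2,2 | c27 | W
#4 — 1,2 | c32 | W
#5 — 1,3 | c37 | N
#6 — 1,4 | c42 | N
#7 — 1,5 | c47 | N
#8 — 1,6 | c52 | N
#9 — 1,7 | c57 | N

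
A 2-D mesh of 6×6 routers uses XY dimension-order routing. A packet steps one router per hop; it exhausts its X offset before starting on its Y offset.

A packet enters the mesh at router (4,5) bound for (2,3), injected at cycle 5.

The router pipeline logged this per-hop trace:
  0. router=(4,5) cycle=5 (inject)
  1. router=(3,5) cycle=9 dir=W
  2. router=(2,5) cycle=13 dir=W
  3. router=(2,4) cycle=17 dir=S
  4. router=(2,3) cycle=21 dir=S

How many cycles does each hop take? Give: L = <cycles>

L = 4

cyc[1] − cyc[0] = 9 − 5 = 4.
Each hop adds L, hence L = 4.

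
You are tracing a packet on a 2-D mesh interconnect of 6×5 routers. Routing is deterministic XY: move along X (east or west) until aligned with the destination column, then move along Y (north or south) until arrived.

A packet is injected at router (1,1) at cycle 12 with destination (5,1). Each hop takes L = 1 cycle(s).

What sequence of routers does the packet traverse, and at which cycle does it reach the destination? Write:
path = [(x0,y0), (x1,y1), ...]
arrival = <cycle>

path = [(1,1), (2,1), (3,1), (4,1), (5,1)]
arrival = 16

[0] x=1 y=1 t=12
[1] x=2 y=1 t=13 →E
[2] x=3 y=1 t=14 →E
[3] x=4 y=1 t=15 →E
[4] x=5 y=1 t=16 →E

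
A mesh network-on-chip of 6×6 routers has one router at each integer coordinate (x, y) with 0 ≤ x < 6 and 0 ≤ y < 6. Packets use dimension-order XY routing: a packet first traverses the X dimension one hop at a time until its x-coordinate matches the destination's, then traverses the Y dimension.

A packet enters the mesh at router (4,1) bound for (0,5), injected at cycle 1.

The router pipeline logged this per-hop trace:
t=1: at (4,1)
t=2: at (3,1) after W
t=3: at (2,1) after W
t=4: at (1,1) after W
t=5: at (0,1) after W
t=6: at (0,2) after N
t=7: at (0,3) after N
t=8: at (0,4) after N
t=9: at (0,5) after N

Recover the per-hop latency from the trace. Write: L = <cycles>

L = 1

Δcyc across hop 0→1: 2 − 1 = 1.
That increment is L by definition: L = 1.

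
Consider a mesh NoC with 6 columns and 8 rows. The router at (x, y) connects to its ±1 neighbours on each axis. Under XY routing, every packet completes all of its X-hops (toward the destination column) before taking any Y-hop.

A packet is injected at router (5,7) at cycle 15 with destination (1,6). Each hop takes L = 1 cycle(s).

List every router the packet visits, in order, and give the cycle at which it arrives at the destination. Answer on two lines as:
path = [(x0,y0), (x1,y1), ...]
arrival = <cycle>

path = [(5,7), (4,7), (3,7), (2,7), (1,7), (1,6)]
arrival = 20

  0. router=(5,7) cycle=15 (inject)
  1. router=(4,7) cycle=16 dir=W
  2. router=(3,7) cycle=17 dir=W
  3. router=(2,7) cycle=18 dir=W
  4. router=(1,7) cycle=19 dir=W
  5. router=(1,6) cycle=20 dir=S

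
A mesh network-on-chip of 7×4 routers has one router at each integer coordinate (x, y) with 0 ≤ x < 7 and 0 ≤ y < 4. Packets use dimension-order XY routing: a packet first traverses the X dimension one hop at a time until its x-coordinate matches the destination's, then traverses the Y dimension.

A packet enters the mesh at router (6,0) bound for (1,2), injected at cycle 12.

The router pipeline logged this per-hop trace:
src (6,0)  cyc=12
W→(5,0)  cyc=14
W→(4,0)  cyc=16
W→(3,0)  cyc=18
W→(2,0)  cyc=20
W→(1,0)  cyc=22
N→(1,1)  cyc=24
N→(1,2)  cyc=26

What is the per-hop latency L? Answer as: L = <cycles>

L = 2

Between hops 0 and 1 the cycle counter advances 14 − 12 = 2.
Per-hop latency L = Δcyc = 2.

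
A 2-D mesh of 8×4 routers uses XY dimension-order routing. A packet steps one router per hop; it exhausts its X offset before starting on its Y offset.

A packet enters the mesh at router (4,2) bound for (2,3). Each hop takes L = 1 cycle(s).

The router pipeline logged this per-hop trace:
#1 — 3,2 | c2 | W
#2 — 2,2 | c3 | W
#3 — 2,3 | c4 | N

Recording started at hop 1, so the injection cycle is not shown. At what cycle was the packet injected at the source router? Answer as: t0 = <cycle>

t0 = 1

The first recorded entry is hop 1 at cycle 2.
Subtract one hop: t0 = 2 − 1 = 1.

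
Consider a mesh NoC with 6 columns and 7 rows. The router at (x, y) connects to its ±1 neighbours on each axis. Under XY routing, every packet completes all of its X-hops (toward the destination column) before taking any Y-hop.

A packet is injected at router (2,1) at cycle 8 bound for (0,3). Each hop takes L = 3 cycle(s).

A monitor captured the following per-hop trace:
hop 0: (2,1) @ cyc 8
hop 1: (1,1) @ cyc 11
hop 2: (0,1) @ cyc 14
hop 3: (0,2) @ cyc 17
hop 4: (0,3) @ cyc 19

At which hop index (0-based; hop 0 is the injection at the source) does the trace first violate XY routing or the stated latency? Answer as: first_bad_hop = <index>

first_bad_hop = 4

check 1→ d=(-1,0) cyc+3: ok
check 2→ d=(-1,0) cyc+3: ok
check 3→ d=(0,1) cyc+3: ok
check 4→ d=(0,1) cyc+2: BAD: Δcyc=2≠L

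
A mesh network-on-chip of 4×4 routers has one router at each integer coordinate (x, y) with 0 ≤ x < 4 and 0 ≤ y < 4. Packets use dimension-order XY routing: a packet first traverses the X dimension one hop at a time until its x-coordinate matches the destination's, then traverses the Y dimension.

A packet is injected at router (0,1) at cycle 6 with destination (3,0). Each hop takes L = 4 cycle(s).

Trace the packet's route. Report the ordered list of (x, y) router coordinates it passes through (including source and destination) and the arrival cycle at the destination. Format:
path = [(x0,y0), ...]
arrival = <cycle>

src (0,1)  cyc=6
E→(1,1)  cyc=10
E→(2,1)  cyc=14
E→(3,1)  cyc=18
S→(3,0)  cyc=22

path = [(0,1), (1,1), (2,1), (3,1), (3,0)]
arrival = 22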